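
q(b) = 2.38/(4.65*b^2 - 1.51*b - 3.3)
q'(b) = 2.38*(1.51 - 9.3*b)/(4.65*b^2 - 1.51*b - 3.3)^2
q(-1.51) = 0.25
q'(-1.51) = 0.40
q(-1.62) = 0.21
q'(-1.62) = 0.31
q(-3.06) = 0.05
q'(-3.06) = 0.04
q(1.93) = 0.21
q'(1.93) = -0.32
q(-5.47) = 0.02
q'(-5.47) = 0.01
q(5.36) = 0.02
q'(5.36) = -0.01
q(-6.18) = 0.01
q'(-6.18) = 0.00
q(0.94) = -3.90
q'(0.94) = -46.16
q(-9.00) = 0.01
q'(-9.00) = 0.00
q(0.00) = -0.72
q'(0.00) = 0.33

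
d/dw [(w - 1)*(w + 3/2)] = 2*w + 1/2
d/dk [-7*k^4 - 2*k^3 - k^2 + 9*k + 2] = -28*k^3 - 6*k^2 - 2*k + 9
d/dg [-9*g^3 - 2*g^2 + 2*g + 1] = -27*g^2 - 4*g + 2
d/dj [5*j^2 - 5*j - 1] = 10*j - 5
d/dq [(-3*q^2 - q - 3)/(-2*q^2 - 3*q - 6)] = (7*q^2 + 24*q - 3)/(4*q^4 + 12*q^3 + 33*q^2 + 36*q + 36)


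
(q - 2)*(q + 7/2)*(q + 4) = q^3 + 11*q^2/2 - q - 28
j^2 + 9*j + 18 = (j + 3)*(j + 6)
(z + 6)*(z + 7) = z^2 + 13*z + 42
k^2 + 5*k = k*(k + 5)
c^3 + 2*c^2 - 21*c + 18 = (c - 3)*(c - 1)*(c + 6)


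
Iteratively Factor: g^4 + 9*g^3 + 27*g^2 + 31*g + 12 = (g + 1)*(g^3 + 8*g^2 + 19*g + 12) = (g + 1)*(g + 4)*(g^2 + 4*g + 3) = (g + 1)*(g + 3)*(g + 4)*(g + 1)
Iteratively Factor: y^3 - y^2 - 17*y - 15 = (y - 5)*(y^2 + 4*y + 3) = (y - 5)*(y + 1)*(y + 3)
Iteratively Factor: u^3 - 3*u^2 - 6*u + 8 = (u - 1)*(u^2 - 2*u - 8) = (u - 4)*(u - 1)*(u + 2)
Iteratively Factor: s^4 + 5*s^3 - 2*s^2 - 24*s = (s + 4)*(s^3 + s^2 - 6*s) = (s - 2)*(s + 4)*(s^2 + 3*s) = (s - 2)*(s + 3)*(s + 4)*(s)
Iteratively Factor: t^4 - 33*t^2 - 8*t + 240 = (t + 4)*(t^3 - 4*t^2 - 17*t + 60) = (t + 4)^2*(t^2 - 8*t + 15) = (t - 3)*(t + 4)^2*(t - 5)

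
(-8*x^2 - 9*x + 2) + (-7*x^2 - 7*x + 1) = -15*x^2 - 16*x + 3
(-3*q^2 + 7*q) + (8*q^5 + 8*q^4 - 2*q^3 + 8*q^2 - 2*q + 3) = 8*q^5 + 8*q^4 - 2*q^3 + 5*q^2 + 5*q + 3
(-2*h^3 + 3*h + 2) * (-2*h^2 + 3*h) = 4*h^5 - 6*h^4 - 6*h^3 + 5*h^2 + 6*h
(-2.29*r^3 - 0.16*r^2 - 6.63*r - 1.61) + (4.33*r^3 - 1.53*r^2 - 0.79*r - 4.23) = 2.04*r^3 - 1.69*r^2 - 7.42*r - 5.84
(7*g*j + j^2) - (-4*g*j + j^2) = 11*g*j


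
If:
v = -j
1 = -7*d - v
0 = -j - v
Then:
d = -v/7 - 1/7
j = -v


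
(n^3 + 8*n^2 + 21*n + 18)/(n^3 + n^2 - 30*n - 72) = (n^2 + 5*n + 6)/(n^2 - 2*n - 24)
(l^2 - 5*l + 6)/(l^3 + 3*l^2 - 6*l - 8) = (l - 3)/(l^2 + 5*l + 4)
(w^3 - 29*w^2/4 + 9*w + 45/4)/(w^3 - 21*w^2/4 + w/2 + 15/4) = (w - 3)/(w - 1)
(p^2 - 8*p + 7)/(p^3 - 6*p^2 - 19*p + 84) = (p - 1)/(p^2 + p - 12)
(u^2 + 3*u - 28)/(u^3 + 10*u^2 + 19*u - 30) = (u^2 + 3*u - 28)/(u^3 + 10*u^2 + 19*u - 30)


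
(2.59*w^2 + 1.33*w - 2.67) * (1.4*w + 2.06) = 3.626*w^3 + 7.1974*w^2 - 0.998199999999999*w - 5.5002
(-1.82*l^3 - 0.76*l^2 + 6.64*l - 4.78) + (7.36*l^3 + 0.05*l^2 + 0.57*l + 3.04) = 5.54*l^3 - 0.71*l^2 + 7.21*l - 1.74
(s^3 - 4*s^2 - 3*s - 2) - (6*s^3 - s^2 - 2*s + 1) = -5*s^3 - 3*s^2 - s - 3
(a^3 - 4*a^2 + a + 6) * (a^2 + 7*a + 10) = a^5 + 3*a^4 - 17*a^3 - 27*a^2 + 52*a + 60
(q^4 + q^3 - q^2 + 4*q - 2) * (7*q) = 7*q^5 + 7*q^4 - 7*q^3 + 28*q^2 - 14*q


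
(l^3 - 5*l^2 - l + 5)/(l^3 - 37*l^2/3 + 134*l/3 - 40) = 3*(l^2 - 1)/(3*l^2 - 22*l + 24)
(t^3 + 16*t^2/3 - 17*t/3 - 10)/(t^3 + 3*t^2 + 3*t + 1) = (t^2 + 13*t/3 - 10)/(t^2 + 2*t + 1)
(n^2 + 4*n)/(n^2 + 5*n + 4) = n/(n + 1)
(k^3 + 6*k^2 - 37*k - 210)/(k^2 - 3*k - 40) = (k^2 + k - 42)/(k - 8)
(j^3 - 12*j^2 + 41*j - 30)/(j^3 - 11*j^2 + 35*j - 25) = (j - 6)/(j - 5)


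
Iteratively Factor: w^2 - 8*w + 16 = (w - 4)*(w - 4)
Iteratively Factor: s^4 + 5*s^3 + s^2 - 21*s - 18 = (s + 3)*(s^3 + 2*s^2 - 5*s - 6) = (s + 1)*(s + 3)*(s^2 + s - 6) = (s - 2)*(s + 1)*(s + 3)*(s + 3)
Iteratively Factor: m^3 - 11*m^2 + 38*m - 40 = (m - 4)*(m^2 - 7*m + 10) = (m - 5)*(m - 4)*(m - 2)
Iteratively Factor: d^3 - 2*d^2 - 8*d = (d)*(d^2 - 2*d - 8) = d*(d + 2)*(d - 4)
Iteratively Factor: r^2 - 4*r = (r - 4)*(r)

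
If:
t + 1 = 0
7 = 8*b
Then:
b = 7/8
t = -1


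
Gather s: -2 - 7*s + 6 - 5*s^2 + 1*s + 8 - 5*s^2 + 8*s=-10*s^2 + 2*s + 12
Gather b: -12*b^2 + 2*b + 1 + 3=-12*b^2 + 2*b + 4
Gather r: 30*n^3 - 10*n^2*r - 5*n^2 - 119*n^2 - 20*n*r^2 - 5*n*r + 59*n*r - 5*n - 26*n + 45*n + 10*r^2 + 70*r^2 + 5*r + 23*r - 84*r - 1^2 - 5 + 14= 30*n^3 - 124*n^2 + 14*n + r^2*(80 - 20*n) + r*(-10*n^2 + 54*n - 56) + 8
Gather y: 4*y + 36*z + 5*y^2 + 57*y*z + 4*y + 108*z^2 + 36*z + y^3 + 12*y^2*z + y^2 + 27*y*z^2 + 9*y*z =y^3 + y^2*(12*z + 6) + y*(27*z^2 + 66*z + 8) + 108*z^2 + 72*z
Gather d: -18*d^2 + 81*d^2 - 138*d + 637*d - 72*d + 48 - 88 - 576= 63*d^2 + 427*d - 616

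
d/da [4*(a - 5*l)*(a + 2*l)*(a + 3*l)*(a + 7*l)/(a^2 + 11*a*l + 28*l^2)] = 8*(a^3 + 6*a^2*l - 23*l^3)/(a^2 + 8*a*l + 16*l^2)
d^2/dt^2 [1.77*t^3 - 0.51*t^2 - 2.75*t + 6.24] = 10.62*t - 1.02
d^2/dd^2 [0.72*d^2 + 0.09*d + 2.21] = 1.44000000000000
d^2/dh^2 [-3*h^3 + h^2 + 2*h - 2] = 2 - 18*h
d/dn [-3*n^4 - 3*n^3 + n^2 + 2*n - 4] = -12*n^3 - 9*n^2 + 2*n + 2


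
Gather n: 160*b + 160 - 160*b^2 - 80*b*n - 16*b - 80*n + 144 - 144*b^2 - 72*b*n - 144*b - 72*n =-304*b^2 + n*(-152*b - 152) + 304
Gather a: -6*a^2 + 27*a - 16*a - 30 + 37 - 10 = -6*a^2 + 11*a - 3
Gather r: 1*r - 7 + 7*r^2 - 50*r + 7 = 7*r^2 - 49*r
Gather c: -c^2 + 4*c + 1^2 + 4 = -c^2 + 4*c + 5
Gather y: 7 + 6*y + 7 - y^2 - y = -y^2 + 5*y + 14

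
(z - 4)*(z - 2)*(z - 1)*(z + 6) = z^4 - z^3 - 28*z^2 + 76*z - 48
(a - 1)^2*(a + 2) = a^3 - 3*a + 2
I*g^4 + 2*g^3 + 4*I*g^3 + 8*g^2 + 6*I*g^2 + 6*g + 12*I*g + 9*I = (g + 3)*(g - 3*I)*(g + I)*(I*g + I)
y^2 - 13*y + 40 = (y - 8)*(y - 5)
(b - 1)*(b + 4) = b^2 + 3*b - 4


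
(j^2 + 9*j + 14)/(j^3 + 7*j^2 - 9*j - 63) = (j + 2)/(j^2 - 9)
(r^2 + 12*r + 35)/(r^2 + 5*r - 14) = (r + 5)/(r - 2)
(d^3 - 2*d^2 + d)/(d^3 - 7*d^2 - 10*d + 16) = d*(d - 1)/(d^2 - 6*d - 16)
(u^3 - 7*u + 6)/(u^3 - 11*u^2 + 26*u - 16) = (u + 3)/(u - 8)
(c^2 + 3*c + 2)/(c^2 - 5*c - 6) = (c + 2)/(c - 6)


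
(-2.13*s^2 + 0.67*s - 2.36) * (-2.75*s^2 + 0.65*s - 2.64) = 5.8575*s^4 - 3.227*s^3 + 12.5487*s^2 - 3.3028*s + 6.2304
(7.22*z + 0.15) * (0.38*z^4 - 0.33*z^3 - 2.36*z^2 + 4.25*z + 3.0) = 2.7436*z^5 - 2.3256*z^4 - 17.0887*z^3 + 30.331*z^2 + 22.2975*z + 0.45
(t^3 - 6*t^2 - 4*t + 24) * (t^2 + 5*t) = t^5 - t^4 - 34*t^3 + 4*t^2 + 120*t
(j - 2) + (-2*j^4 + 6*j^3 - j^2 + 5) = -2*j^4 + 6*j^3 - j^2 + j + 3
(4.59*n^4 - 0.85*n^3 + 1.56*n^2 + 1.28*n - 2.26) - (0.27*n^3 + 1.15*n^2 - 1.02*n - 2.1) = 4.59*n^4 - 1.12*n^3 + 0.41*n^2 + 2.3*n - 0.16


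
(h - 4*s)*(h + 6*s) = h^2 + 2*h*s - 24*s^2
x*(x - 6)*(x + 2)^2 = x^4 - 2*x^3 - 20*x^2 - 24*x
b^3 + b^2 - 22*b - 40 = (b - 5)*(b + 2)*(b + 4)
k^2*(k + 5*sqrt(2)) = k^3 + 5*sqrt(2)*k^2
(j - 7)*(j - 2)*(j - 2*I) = j^3 - 9*j^2 - 2*I*j^2 + 14*j + 18*I*j - 28*I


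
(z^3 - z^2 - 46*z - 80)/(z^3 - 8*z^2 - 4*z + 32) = (z + 5)/(z - 2)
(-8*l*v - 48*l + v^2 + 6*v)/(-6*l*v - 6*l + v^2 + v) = (8*l*v + 48*l - v^2 - 6*v)/(6*l*v + 6*l - v^2 - v)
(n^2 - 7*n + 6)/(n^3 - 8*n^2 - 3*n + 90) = (n - 1)/(n^2 - 2*n - 15)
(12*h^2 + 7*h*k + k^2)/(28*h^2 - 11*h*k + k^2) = (12*h^2 + 7*h*k + k^2)/(28*h^2 - 11*h*k + k^2)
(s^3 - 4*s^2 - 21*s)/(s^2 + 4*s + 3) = s*(s - 7)/(s + 1)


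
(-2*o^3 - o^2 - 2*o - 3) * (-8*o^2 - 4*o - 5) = 16*o^5 + 16*o^4 + 30*o^3 + 37*o^2 + 22*o + 15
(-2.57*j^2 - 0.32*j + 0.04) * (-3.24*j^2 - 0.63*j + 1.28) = 8.3268*j^4 + 2.6559*j^3 - 3.2176*j^2 - 0.4348*j + 0.0512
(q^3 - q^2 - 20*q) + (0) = q^3 - q^2 - 20*q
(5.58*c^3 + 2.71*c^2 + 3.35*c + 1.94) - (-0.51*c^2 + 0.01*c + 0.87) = 5.58*c^3 + 3.22*c^2 + 3.34*c + 1.07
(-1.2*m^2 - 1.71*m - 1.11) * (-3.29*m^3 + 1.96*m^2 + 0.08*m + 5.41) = 3.948*m^5 + 3.2739*m^4 + 0.2043*m^3 - 8.8044*m^2 - 9.3399*m - 6.0051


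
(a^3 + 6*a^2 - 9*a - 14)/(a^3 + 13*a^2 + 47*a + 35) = (a - 2)/(a + 5)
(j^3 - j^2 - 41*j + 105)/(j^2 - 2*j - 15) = (j^2 + 4*j - 21)/(j + 3)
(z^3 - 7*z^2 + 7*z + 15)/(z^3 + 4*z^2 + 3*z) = (z^2 - 8*z + 15)/(z*(z + 3))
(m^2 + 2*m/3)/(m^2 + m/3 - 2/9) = 3*m/(3*m - 1)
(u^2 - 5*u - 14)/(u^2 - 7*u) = (u + 2)/u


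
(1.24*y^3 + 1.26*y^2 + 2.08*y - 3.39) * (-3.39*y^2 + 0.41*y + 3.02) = -4.2036*y^5 - 3.763*y^4 - 2.7898*y^3 + 16.1501*y^2 + 4.8917*y - 10.2378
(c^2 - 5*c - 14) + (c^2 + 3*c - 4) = 2*c^2 - 2*c - 18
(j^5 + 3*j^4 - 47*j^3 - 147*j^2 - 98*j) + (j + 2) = j^5 + 3*j^4 - 47*j^3 - 147*j^2 - 97*j + 2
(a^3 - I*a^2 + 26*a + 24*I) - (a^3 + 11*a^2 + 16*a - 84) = -11*a^2 - I*a^2 + 10*a + 84 + 24*I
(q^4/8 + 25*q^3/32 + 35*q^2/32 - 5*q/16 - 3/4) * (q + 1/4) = q^5/8 + 13*q^4/16 + 165*q^3/128 - 5*q^2/128 - 53*q/64 - 3/16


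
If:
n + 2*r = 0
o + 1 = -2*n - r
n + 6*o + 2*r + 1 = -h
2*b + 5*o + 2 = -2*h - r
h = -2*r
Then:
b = -3/8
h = -5/8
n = -5/8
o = -1/16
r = 5/16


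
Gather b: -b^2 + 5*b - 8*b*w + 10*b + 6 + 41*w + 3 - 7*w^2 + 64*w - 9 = -b^2 + b*(15 - 8*w) - 7*w^2 + 105*w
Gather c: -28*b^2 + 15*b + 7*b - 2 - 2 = -28*b^2 + 22*b - 4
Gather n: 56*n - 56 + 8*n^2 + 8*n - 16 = 8*n^2 + 64*n - 72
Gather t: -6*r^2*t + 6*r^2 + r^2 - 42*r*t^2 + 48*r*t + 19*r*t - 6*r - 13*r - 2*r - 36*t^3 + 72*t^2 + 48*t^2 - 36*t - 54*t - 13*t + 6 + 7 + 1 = 7*r^2 - 21*r - 36*t^3 + t^2*(120 - 42*r) + t*(-6*r^2 + 67*r - 103) + 14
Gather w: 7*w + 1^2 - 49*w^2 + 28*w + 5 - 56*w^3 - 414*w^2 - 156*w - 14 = -56*w^3 - 463*w^2 - 121*w - 8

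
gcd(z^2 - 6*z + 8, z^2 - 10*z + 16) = z - 2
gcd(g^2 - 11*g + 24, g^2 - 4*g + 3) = g - 3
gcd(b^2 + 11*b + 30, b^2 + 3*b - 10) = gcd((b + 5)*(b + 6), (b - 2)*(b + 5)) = b + 5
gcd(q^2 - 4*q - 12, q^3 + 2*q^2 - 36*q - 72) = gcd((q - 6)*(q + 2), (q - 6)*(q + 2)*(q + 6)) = q^2 - 4*q - 12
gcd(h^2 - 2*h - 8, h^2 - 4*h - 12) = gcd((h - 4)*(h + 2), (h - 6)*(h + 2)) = h + 2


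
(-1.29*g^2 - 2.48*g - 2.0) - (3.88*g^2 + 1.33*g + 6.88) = -5.17*g^2 - 3.81*g - 8.88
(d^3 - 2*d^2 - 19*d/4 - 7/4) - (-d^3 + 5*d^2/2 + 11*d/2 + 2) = 2*d^3 - 9*d^2/2 - 41*d/4 - 15/4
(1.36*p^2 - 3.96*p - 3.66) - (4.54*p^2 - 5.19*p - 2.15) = -3.18*p^2 + 1.23*p - 1.51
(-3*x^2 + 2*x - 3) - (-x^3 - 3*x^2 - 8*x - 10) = x^3 + 10*x + 7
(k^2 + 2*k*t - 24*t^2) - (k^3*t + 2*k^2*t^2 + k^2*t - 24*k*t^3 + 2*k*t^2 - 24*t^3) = -k^3*t - 2*k^2*t^2 - k^2*t + k^2 + 24*k*t^3 - 2*k*t^2 + 2*k*t + 24*t^3 - 24*t^2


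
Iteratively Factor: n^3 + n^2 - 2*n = (n + 2)*(n^2 - n) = (n - 1)*(n + 2)*(n)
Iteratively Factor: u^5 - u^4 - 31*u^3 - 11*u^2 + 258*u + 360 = (u + 2)*(u^4 - 3*u^3 - 25*u^2 + 39*u + 180) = (u - 4)*(u + 2)*(u^3 + u^2 - 21*u - 45) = (u - 5)*(u - 4)*(u + 2)*(u^2 + 6*u + 9) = (u - 5)*(u - 4)*(u + 2)*(u + 3)*(u + 3)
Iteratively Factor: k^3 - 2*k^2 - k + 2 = (k + 1)*(k^2 - 3*k + 2) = (k - 1)*(k + 1)*(k - 2)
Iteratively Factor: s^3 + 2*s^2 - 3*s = (s - 1)*(s^2 + 3*s) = s*(s - 1)*(s + 3)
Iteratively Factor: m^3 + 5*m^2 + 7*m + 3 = (m + 1)*(m^2 + 4*m + 3) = (m + 1)*(m + 3)*(m + 1)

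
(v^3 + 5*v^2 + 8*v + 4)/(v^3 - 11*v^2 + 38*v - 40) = (v^3 + 5*v^2 + 8*v + 4)/(v^3 - 11*v^2 + 38*v - 40)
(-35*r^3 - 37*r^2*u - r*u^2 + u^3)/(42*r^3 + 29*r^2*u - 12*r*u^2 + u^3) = (-5*r - u)/(6*r - u)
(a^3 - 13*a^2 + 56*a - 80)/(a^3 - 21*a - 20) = (a^2 - 8*a + 16)/(a^2 + 5*a + 4)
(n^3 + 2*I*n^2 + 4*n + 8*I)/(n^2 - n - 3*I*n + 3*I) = (n^3 + 2*I*n^2 + 4*n + 8*I)/(n^2 - n - 3*I*n + 3*I)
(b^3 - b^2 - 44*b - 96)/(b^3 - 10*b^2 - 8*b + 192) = (b + 3)/(b - 6)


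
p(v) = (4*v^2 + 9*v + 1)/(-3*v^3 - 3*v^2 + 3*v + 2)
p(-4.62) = 0.20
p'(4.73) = 0.10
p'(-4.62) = 0.02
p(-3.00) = 0.21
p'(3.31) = 0.24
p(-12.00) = 0.10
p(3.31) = -0.58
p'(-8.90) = 0.01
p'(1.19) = 16.08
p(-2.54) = 0.16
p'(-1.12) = -7.77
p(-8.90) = 0.13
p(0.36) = 1.87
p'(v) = (8*v + 9)/(-3*v^3 - 3*v^2 + 3*v + 2) + (4*v^2 + 9*v + 1)*(9*v^2 + 6*v - 3)/(-3*v^3 - 3*v^2 + 3*v + 2)^2 = (12*v^4 + 54*v^3 + 48*v^2 + 22*v + 15)/(9*v^6 + 18*v^5 - 9*v^4 - 30*v^3 - 3*v^2 + 12*v + 4)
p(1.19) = -4.65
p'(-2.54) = -0.20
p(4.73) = -0.36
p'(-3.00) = -0.05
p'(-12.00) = 0.01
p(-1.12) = 4.47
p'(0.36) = 4.90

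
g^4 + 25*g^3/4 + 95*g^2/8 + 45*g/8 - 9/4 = (g - 1/4)*(g + 3/2)*(g + 2)*(g + 3)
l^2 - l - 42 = (l - 7)*(l + 6)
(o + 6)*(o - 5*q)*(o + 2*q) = o^3 - 3*o^2*q + 6*o^2 - 10*o*q^2 - 18*o*q - 60*q^2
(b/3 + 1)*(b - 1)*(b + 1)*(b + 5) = b^4/3 + 8*b^3/3 + 14*b^2/3 - 8*b/3 - 5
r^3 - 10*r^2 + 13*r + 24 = (r - 8)*(r - 3)*(r + 1)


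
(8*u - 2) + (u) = 9*u - 2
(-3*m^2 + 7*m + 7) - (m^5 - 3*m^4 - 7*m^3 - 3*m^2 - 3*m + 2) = -m^5 + 3*m^4 + 7*m^3 + 10*m + 5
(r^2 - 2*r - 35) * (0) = 0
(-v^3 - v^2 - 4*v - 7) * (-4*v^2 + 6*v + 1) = 4*v^5 - 2*v^4 + 9*v^3 + 3*v^2 - 46*v - 7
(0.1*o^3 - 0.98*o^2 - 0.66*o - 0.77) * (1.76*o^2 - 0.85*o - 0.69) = 0.176*o^5 - 1.8098*o^4 - 0.3976*o^3 - 0.118*o^2 + 1.1099*o + 0.5313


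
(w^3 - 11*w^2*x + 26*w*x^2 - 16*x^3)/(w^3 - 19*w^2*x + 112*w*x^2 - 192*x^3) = (w^2 - 3*w*x + 2*x^2)/(w^2 - 11*w*x + 24*x^2)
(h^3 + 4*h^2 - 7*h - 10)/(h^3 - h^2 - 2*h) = (h + 5)/h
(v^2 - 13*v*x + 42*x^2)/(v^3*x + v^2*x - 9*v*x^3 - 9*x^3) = (v^2 - 13*v*x + 42*x^2)/(x*(v^3 + v^2 - 9*v*x^2 - 9*x^2))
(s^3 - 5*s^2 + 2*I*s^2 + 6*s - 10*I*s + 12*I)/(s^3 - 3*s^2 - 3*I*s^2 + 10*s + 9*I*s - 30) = (s - 2)/(s - 5*I)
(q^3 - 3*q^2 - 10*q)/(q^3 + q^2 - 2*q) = (q - 5)/(q - 1)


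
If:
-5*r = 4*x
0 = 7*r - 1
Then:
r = 1/7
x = -5/28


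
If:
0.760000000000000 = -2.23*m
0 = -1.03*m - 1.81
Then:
No Solution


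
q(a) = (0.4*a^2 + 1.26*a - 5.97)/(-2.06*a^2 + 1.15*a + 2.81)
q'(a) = (0.8*a + 1.26)/(-2.06*a^2 + 1.15*a + 2.81) + (4.12*a - 1.15)*(0.4*a^2 + 1.26*a - 5.97)/(-2.06*a^2 + 1.15*a + 2.81)^2 = (3.0556*a^2 - 22.3484*a + 10.4061)/(4.2436*a^4 - 4.738*a^3 - 10.2547*a^2 + 6.463*a + 7.8961)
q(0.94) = -2.14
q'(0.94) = -1.84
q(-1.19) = 4.68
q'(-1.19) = 18.98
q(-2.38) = 0.58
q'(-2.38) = 0.60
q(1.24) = -3.55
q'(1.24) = -11.04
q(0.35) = -1.85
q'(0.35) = 0.34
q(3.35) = -0.17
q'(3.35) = -0.11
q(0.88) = -2.04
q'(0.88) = -1.39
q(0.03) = -2.09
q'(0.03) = 1.21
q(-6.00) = -0.01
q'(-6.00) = 0.04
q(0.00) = -2.12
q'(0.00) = 1.32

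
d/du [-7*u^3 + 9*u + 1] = 9 - 21*u^2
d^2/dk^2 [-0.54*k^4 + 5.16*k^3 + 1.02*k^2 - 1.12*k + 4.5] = -6.48*k^2 + 30.96*k + 2.04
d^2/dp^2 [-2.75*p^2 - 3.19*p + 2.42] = -5.50000000000000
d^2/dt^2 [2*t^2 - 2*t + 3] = 4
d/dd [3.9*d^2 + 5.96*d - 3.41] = 7.8*d + 5.96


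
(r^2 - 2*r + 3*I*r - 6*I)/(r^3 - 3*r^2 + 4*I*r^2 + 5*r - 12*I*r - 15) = (r^2 + r*(-2 + 3*I) - 6*I)/(r^3 + r^2*(-3 + 4*I) + r*(5 - 12*I) - 15)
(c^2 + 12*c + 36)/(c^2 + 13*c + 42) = (c + 6)/(c + 7)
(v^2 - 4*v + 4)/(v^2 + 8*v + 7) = (v^2 - 4*v + 4)/(v^2 + 8*v + 7)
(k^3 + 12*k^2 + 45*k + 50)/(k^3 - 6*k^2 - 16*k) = (k^2 + 10*k + 25)/(k*(k - 8))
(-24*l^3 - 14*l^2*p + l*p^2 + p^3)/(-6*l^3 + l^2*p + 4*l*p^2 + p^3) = (-4*l + p)/(-l + p)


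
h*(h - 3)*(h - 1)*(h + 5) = h^4 + h^3 - 17*h^2 + 15*h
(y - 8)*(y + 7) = y^2 - y - 56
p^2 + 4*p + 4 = (p + 2)^2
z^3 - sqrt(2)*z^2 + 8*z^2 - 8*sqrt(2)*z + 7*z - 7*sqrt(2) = (z + 1)*(z + 7)*(z - sqrt(2))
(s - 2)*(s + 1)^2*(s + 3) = s^4 + 3*s^3 - 3*s^2 - 11*s - 6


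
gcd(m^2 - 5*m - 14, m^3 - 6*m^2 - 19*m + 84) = m - 7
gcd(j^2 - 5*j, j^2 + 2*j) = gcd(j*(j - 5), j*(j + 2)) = j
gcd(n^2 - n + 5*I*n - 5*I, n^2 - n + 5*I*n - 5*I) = n^2 + n*(-1 + 5*I) - 5*I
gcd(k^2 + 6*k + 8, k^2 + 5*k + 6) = k + 2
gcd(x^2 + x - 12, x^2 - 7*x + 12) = x - 3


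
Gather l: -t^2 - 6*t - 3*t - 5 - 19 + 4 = -t^2 - 9*t - 20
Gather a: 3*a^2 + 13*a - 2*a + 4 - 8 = 3*a^2 + 11*a - 4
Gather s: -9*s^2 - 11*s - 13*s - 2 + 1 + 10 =-9*s^2 - 24*s + 9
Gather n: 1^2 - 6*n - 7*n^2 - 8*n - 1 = -7*n^2 - 14*n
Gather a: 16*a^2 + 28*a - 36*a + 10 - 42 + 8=16*a^2 - 8*a - 24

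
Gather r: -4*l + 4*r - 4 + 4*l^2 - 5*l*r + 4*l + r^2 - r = 4*l^2 + r^2 + r*(3 - 5*l) - 4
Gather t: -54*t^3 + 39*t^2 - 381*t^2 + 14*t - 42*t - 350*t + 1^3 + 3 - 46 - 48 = -54*t^3 - 342*t^2 - 378*t - 90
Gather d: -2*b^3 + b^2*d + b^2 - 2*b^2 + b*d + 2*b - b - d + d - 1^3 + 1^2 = -2*b^3 - b^2 + b + d*(b^2 + b)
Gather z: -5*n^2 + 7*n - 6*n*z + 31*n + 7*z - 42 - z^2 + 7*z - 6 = -5*n^2 + 38*n - z^2 + z*(14 - 6*n) - 48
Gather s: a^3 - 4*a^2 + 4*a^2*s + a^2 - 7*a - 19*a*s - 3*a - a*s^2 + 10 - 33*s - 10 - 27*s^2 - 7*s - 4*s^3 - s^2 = a^3 - 3*a^2 - 10*a - 4*s^3 + s^2*(-a - 28) + s*(4*a^2 - 19*a - 40)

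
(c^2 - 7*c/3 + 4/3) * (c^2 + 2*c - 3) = c^4 - c^3/3 - 19*c^2/3 + 29*c/3 - 4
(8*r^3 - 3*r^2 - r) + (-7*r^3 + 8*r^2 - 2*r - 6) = r^3 + 5*r^2 - 3*r - 6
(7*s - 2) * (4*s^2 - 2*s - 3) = 28*s^3 - 22*s^2 - 17*s + 6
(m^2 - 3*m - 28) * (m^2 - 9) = m^4 - 3*m^3 - 37*m^2 + 27*m + 252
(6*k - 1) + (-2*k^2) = -2*k^2 + 6*k - 1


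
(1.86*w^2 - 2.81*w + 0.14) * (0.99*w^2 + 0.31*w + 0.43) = 1.8414*w^4 - 2.2053*w^3 + 0.0673000000000001*w^2 - 1.1649*w + 0.0602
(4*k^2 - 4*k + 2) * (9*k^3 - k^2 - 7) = 36*k^5 - 40*k^4 + 22*k^3 - 30*k^2 + 28*k - 14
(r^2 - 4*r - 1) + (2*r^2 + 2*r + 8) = 3*r^2 - 2*r + 7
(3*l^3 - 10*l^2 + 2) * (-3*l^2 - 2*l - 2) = -9*l^5 + 24*l^4 + 14*l^3 + 14*l^2 - 4*l - 4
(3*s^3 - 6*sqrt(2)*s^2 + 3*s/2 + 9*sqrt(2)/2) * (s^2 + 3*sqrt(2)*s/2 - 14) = 3*s^5 - 3*sqrt(2)*s^4/2 - 117*s^3/2 + 363*sqrt(2)*s^2/4 - 15*s/2 - 63*sqrt(2)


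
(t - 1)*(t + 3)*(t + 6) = t^3 + 8*t^2 + 9*t - 18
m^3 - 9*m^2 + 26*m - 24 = (m - 4)*(m - 3)*(m - 2)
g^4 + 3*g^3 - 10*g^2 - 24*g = g*(g - 3)*(g + 2)*(g + 4)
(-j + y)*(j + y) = -j^2 + y^2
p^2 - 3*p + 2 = (p - 2)*(p - 1)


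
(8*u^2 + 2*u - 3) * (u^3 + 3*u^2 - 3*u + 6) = 8*u^5 + 26*u^4 - 21*u^3 + 33*u^2 + 21*u - 18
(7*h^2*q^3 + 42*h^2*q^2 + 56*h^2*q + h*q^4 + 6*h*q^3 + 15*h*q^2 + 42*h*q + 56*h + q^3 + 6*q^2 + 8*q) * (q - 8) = 7*h^2*q^4 - 14*h^2*q^3 - 280*h^2*q^2 - 448*h^2*q + h*q^5 - 2*h*q^4 - 33*h*q^3 - 78*h*q^2 - 280*h*q - 448*h + q^4 - 2*q^3 - 40*q^2 - 64*q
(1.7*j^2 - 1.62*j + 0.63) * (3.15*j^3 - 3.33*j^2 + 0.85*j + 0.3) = 5.355*j^5 - 10.764*j^4 + 8.8241*j^3 - 2.9649*j^2 + 0.0495*j + 0.189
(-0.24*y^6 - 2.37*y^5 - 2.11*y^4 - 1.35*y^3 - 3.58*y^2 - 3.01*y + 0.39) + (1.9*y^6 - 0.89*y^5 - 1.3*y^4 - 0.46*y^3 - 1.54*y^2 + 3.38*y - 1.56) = 1.66*y^6 - 3.26*y^5 - 3.41*y^4 - 1.81*y^3 - 5.12*y^2 + 0.37*y - 1.17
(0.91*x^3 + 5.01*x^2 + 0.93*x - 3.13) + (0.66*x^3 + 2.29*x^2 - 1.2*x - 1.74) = 1.57*x^3 + 7.3*x^2 - 0.27*x - 4.87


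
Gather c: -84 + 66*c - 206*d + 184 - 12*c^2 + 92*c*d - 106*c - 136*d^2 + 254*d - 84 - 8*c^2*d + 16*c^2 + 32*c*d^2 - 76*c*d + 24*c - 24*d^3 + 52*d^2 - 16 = c^2*(4 - 8*d) + c*(32*d^2 + 16*d - 16) - 24*d^3 - 84*d^2 + 48*d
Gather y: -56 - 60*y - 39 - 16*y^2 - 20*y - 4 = -16*y^2 - 80*y - 99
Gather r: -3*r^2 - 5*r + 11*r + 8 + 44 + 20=-3*r^2 + 6*r + 72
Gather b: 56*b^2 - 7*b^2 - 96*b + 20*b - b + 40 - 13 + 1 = 49*b^2 - 77*b + 28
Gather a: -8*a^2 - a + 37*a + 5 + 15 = -8*a^2 + 36*a + 20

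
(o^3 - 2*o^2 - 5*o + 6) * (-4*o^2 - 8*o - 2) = -4*o^5 + 34*o^3 + 20*o^2 - 38*o - 12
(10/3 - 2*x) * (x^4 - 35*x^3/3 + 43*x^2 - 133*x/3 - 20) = -2*x^5 + 80*x^4/3 - 1124*x^3/9 + 232*x^2 - 970*x/9 - 200/3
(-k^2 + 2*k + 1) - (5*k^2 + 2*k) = 1 - 6*k^2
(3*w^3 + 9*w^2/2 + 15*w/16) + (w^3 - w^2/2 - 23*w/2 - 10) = 4*w^3 + 4*w^2 - 169*w/16 - 10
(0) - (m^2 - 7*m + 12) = -m^2 + 7*m - 12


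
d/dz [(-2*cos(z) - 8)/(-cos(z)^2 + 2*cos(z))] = 2*(sin(z) - 8*sin(z)/cos(z)^2 + 8*tan(z))/(cos(z) - 2)^2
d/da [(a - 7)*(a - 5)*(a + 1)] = 3*a^2 - 22*a + 23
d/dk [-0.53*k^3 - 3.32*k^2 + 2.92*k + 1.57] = -1.59*k^2 - 6.64*k + 2.92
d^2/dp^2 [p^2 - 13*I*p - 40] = 2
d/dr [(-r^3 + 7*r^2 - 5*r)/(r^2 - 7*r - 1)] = (-r^4 + 14*r^3 - 41*r^2 - 14*r + 5)/(r^4 - 14*r^3 + 47*r^2 + 14*r + 1)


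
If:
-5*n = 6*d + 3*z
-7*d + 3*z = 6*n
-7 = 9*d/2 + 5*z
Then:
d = -66/41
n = 78/41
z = 2/41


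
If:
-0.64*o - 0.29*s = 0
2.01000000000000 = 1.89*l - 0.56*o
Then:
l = 1.06349206349206 - 0.134259259259259*s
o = -0.453125*s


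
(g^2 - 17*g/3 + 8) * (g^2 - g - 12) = g^4 - 20*g^3/3 + 5*g^2/3 + 60*g - 96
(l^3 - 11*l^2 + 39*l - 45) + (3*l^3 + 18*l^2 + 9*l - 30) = 4*l^3 + 7*l^2 + 48*l - 75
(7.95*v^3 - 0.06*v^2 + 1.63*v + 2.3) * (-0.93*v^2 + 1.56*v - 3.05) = -7.3935*v^5 + 12.4578*v^4 - 25.857*v^3 + 0.5868*v^2 - 1.3835*v - 7.015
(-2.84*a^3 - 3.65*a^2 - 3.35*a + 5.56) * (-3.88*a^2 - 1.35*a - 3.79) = 11.0192*a^5 + 17.996*a^4 + 28.6891*a^3 - 3.2168*a^2 + 5.1905*a - 21.0724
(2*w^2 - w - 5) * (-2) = -4*w^2 + 2*w + 10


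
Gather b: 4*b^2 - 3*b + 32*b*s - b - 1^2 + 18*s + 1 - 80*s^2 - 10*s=4*b^2 + b*(32*s - 4) - 80*s^2 + 8*s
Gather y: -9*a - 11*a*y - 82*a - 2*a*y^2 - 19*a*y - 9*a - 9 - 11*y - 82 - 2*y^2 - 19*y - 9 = -100*a + y^2*(-2*a - 2) + y*(-30*a - 30) - 100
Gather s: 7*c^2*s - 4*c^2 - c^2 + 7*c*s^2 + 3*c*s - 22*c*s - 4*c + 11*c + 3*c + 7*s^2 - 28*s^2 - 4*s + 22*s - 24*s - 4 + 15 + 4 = -5*c^2 + 10*c + s^2*(7*c - 21) + s*(7*c^2 - 19*c - 6) + 15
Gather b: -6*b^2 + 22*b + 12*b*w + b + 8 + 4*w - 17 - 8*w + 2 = -6*b^2 + b*(12*w + 23) - 4*w - 7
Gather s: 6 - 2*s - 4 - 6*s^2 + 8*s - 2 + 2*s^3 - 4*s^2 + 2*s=2*s^3 - 10*s^2 + 8*s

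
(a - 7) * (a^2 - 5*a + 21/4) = a^3 - 12*a^2 + 161*a/4 - 147/4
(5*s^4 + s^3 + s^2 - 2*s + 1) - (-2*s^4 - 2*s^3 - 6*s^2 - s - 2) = 7*s^4 + 3*s^3 + 7*s^2 - s + 3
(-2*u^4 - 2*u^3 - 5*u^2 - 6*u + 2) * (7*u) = -14*u^5 - 14*u^4 - 35*u^3 - 42*u^2 + 14*u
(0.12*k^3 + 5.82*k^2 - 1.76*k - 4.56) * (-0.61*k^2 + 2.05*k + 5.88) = -0.0732*k^5 - 3.3042*k^4 + 13.7102*k^3 + 33.3952*k^2 - 19.6968*k - 26.8128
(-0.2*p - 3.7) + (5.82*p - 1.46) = 5.62*p - 5.16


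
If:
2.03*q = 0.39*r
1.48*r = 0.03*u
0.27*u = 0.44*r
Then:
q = 0.00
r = 0.00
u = 0.00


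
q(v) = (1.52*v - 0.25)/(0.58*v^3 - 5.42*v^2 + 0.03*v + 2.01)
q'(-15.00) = 0.00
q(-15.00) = 0.01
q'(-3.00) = 0.04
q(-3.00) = 0.08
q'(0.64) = 2936.91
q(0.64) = -18.63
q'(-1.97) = 0.10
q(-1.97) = 0.14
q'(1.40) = 0.23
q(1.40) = -0.27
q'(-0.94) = 1.36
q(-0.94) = 0.51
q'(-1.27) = 0.38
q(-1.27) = 0.27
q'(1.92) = 0.09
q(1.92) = -0.19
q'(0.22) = 0.93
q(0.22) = 0.05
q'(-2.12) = 0.08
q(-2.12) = 0.12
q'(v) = (1.52*v - 0.25)*(-1.74*v^2 + 10.84*v - 0.03)/(0.58*v^3 - 5.42*v^2 + 0.03*v + 2.01)^2 + 1.52/(0.58*v^3 - 5.42*v^2 + 0.03*v + 2.01) = (-1.7632*v^3 + 8.6734*v^2 - 2.71*v + 3.0627)/(0.3364*v^6 - 6.2872*v^5 + 29.4112*v^4 + 2.0064*v^3 - 21.7875*v^2 + 0.1206*v + 4.0401)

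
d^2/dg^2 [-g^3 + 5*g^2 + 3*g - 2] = 10 - 6*g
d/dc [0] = 0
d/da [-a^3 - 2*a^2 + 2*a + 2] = -3*a^2 - 4*a + 2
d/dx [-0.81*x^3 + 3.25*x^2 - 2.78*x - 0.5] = -2.43*x^2 + 6.5*x - 2.78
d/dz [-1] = 0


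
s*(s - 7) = s^2 - 7*s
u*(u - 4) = u^2 - 4*u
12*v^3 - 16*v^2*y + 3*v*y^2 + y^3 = (-2*v + y)*(-v + y)*(6*v + y)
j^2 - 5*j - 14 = (j - 7)*(j + 2)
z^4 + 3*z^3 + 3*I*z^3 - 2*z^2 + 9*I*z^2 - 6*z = z*(z + 3)*(z + I)*(z + 2*I)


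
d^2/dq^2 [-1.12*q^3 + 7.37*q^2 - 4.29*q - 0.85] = 14.74 - 6.72*q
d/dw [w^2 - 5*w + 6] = 2*w - 5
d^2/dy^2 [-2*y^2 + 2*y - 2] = -4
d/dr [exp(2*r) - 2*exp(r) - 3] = 2*(exp(r) - 1)*exp(r)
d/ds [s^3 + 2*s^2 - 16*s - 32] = 3*s^2 + 4*s - 16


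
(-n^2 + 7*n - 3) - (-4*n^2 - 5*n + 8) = 3*n^2 + 12*n - 11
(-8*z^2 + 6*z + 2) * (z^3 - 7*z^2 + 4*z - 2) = -8*z^5 + 62*z^4 - 72*z^3 + 26*z^2 - 4*z - 4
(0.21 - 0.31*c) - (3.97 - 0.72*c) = 0.41*c - 3.76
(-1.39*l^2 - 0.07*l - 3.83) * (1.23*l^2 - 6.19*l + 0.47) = -1.7097*l^4 + 8.518*l^3 - 4.9309*l^2 + 23.6748*l - 1.8001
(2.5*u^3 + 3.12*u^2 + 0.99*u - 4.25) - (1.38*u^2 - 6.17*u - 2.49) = 2.5*u^3 + 1.74*u^2 + 7.16*u - 1.76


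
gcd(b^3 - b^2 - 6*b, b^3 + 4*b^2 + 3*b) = b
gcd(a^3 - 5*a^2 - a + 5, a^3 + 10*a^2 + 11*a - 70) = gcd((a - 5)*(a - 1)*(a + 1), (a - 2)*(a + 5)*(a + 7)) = 1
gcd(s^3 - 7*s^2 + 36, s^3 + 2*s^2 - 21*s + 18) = s - 3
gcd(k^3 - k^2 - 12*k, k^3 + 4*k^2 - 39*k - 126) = k + 3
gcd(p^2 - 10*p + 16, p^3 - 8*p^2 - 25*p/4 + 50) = p - 8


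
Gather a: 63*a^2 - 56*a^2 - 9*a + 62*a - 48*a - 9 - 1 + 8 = 7*a^2 + 5*a - 2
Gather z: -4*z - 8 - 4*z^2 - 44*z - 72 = -4*z^2 - 48*z - 80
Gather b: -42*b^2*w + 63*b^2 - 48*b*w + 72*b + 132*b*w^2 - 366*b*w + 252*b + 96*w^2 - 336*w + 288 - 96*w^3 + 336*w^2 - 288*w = b^2*(63 - 42*w) + b*(132*w^2 - 414*w + 324) - 96*w^3 + 432*w^2 - 624*w + 288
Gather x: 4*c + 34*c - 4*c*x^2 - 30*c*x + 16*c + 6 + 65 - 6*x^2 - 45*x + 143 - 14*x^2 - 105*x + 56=54*c + x^2*(-4*c - 20) + x*(-30*c - 150) + 270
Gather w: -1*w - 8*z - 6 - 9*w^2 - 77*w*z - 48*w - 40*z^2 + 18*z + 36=-9*w^2 + w*(-77*z - 49) - 40*z^2 + 10*z + 30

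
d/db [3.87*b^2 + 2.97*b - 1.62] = 7.74*b + 2.97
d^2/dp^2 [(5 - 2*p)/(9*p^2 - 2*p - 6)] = 2*(4*(2*p - 5)*(9*p - 1)^2 + (54*p - 49)*(-9*p^2 + 2*p + 6))/(-9*p^2 + 2*p + 6)^3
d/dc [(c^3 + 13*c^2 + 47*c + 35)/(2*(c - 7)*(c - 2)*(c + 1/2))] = (-43*c^4 - 150*c^3 + 878*c^2 + 1554*c - 7)/(4*c^6 - 68*c^5 + 365*c^4 - 590*c^3 - 115*c^2 + 532*c + 196)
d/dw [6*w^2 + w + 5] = 12*w + 1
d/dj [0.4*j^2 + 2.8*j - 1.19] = 0.8*j + 2.8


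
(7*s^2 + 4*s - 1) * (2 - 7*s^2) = -49*s^4 - 28*s^3 + 21*s^2 + 8*s - 2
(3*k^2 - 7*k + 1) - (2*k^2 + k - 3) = k^2 - 8*k + 4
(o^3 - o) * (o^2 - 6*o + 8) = o^5 - 6*o^4 + 7*o^3 + 6*o^2 - 8*o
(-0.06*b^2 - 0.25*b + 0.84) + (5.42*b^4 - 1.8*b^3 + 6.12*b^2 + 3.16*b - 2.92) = 5.42*b^4 - 1.8*b^3 + 6.06*b^2 + 2.91*b - 2.08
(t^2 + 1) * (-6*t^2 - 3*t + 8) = -6*t^4 - 3*t^3 + 2*t^2 - 3*t + 8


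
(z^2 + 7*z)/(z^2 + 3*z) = (z + 7)/(z + 3)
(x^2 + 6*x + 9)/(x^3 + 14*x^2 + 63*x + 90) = (x + 3)/(x^2 + 11*x + 30)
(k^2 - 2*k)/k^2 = (k - 2)/k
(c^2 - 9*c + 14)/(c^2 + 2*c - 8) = (c - 7)/(c + 4)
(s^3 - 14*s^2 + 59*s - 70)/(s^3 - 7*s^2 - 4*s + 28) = (s - 5)/(s + 2)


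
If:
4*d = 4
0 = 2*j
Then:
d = 1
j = 0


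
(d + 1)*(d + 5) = d^2 + 6*d + 5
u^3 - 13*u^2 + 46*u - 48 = (u - 8)*(u - 3)*(u - 2)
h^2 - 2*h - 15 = (h - 5)*(h + 3)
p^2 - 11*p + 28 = (p - 7)*(p - 4)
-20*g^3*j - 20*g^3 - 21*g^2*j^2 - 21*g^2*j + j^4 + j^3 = (-5*g + j)*(g + j)*(4*g + j)*(j + 1)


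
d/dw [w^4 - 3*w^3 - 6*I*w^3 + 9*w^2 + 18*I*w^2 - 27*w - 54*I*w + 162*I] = 4*w^3 + w^2*(-9 - 18*I) + w*(18 + 36*I) - 27 - 54*I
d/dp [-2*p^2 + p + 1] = 1 - 4*p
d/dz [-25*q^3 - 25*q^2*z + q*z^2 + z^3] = -25*q^2 + 2*q*z + 3*z^2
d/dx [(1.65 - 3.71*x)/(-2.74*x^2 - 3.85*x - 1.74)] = (-10.1654*x^2 + 9.042*x + 12.8079)/(7.5076*x^4 + 21.098*x^3 + 24.3577*x^2 + 13.398*x + 3.0276)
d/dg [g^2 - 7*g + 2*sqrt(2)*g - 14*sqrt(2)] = 2*g - 7 + 2*sqrt(2)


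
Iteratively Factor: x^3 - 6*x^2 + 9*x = (x)*(x^2 - 6*x + 9) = x*(x - 3)*(x - 3)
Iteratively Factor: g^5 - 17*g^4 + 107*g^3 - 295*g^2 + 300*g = (g - 3)*(g^4 - 14*g^3 + 65*g^2 - 100*g) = (g - 4)*(g - 3)*(g^3 - 10*g^2 + 25*g) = g*(g - 4)*(g - 3)*(g^2 - 10*g + 25) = g*(g - 5)*(g - 4)*(g - 3)*(g - 5)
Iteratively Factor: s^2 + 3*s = (s)*(s + 3)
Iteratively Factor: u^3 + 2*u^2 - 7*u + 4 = (u - 1)*(u^2 + 3*u - 4) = (u - 1)*(u + 4)*(u - 1)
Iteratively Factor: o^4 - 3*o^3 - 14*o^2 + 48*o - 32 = (o - 1)*(o^3 - 2*o^2 - 16*o + 32) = (o - 4)*(o - 1)*(o^2 + 2*o - 8) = (o - 4)*(o - 1)*(o + 4)*(o - 2)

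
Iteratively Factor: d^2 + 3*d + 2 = (d + 1)*(d + 2)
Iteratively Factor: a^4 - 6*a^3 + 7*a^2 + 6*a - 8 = (a + 1)*(a^3 - 7*a^2 + 14*a - 8) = (a - 4)*(a + 1)*(a^2 - 3*a + 2) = (a - 4)*(a - 1)*(a + 1)*(a - 2)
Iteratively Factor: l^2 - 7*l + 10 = (l - 2)*(l - 5)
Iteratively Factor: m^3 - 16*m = (m + 4)*(m^2 - 4*m) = (m - 4)*(m + 4)*(m)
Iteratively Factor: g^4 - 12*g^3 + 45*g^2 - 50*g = (g - 5)*(g^3 - 7*g^2 + 10*g) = g*(g - 5)*(g^2 - 7*g + 10) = g*(g - 5)^2*(g - 2)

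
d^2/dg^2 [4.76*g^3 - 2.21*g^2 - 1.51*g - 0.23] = 28.56*g - 4.42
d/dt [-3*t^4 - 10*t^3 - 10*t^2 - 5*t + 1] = -12*t^3 - 30*t^2 - 20*t - 5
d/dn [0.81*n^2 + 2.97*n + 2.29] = 1.62*n + 2.97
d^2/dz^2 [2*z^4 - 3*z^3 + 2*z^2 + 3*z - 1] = 24*z^2 - 18*z + 4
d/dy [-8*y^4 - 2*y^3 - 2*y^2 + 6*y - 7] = -32*y^3 - 6*y^2 - 4*y + 6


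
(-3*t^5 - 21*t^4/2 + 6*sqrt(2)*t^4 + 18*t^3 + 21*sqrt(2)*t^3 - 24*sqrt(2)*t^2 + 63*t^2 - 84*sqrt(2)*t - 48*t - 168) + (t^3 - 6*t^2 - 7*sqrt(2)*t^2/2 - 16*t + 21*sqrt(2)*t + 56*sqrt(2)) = -3*t^5 - 21*t^4/2 + 6*sqrt(2)*t^4 + 19*t^3 + 21*sqrt(2)*t^3 - 55*sqrt(2)*t^2/2 + 57*t^2 - 63*sqrt(2)*t - 64*t - 168 + 56*sqrt(2)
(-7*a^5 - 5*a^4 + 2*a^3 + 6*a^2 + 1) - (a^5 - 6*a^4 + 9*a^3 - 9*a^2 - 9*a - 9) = -8*a^5 + a^4 - 7*a^3 + 15*a^2 + 9*a + 10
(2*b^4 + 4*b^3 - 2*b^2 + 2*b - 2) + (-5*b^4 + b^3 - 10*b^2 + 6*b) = -3*b^4 + 5*b^3 - 12*b^2 + 8*b - 2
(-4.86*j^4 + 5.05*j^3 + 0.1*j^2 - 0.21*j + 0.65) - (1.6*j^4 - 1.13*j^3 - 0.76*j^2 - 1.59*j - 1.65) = -6.46*j^4 + 6.18*j^3 + 0.86*j^2 + 1.38*j + 2.3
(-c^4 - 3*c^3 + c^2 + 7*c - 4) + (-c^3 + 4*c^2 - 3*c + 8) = -c^4 - 4*c^3 + 5*c^2 + 4*c + 4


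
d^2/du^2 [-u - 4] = 0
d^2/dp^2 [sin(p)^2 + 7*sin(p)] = -7*sin(p) + 2*cos(2*p)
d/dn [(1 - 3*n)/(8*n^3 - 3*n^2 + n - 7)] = (-24*n^3 + 9*n^2 - 3*n + (3*n - 1)*(24*n^2 - 6*n + 1) + 21)/(8*n^3 - 3*n^2 + n - 7)^2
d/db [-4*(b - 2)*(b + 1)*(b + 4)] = -12*b^2 - 24*b + 24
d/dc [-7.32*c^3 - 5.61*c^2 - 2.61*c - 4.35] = -21.96*c^2 - 11.22*c - 2.61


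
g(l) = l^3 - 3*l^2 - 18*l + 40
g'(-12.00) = 486.00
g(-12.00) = -1904.00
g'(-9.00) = 279.00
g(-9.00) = -770.00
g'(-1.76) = 1.85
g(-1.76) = 56.94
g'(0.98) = -21.00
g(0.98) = 20.42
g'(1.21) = -20.87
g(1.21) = 15.60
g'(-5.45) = 103.81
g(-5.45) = -112.89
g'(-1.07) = -8.15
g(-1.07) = 54.60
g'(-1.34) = -4.57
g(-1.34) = 56.33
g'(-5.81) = 118.13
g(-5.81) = -152.81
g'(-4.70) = 76.47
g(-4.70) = -45.49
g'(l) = 3*l^2 - 6*l - 18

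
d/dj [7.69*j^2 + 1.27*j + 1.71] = 15.38*j + 1.27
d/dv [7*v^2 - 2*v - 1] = 14*v - 2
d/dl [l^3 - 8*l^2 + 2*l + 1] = 3*l^2 - 16*l + 2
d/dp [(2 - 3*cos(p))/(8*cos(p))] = sin(p)/(4*cos(p)^2)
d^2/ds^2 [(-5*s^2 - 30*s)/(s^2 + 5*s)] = -10/(s^3 + 15*s^2 + 75*s + 125)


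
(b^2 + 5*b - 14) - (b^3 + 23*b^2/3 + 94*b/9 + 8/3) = -b^3 - 20*b^2/3 - 49*b/9 - 50/3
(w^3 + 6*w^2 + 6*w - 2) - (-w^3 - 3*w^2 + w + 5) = 2*w^3 + 9*w^2 + 5*w - 7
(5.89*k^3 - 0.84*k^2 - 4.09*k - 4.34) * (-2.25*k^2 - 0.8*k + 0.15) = -13.2525*k^5 - 2.822*k^4 + 10.758*k^3 + 12.911*k^2 + 2.8585*k - 0.651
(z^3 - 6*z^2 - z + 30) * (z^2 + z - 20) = z^5 - 5*z^4 - 27*z^3 + 149*z^2 + 50*z - 600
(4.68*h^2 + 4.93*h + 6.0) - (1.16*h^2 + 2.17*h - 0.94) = 3.52*h^2 + 2.76*h + 6.94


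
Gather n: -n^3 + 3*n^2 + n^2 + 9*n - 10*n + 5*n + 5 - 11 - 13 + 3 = -n^3 + 4*n^2 + 4*n - 16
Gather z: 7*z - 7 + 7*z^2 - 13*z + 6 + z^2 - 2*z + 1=8*z^2 - 8*z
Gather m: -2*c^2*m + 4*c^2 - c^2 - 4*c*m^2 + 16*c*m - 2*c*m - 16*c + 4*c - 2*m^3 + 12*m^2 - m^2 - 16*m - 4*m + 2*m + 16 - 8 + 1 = 3*c^2 - 12*c - 2*m^3 + m^2*(11 - 4*c) + m*(-2*c^2 + 14*c - 18) + 9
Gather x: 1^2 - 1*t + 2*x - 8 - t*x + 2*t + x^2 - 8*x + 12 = t + x^2 + x*(-t - 6) + 5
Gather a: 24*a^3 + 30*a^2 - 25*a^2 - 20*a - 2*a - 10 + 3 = 24*a^3 + 5*a^2 - 22*a - 7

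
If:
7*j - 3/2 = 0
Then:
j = 3/14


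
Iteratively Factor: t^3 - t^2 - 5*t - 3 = (t - 3)*(t^2 + 2*t + 1) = (t - 3)*(t + 1)*(t + 1)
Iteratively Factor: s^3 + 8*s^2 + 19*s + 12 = (s + 4)*(s^2 + 4*s + 3) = (s + 3)*(s + 4)*(s + 1)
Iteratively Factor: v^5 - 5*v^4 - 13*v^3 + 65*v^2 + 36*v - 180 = (v - 5)*(v^4 - 13*v^2 + 36) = (v - 5)*(v - 2)*(v^3 + 2*v^2 - 9*v - 18) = (v - 5)*(v - 3)*(v - 2)*(v^2 + 5*v + 6) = (v - 5)*(v - 3)*(v - 2)*(v + 3)*(v + 2)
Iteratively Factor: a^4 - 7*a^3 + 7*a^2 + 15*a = (a)*(a^3 - 7*a^2 + 7*a + 15) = a*(a - 3)*(a^2 - 4*a - 5) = a*(a - 3)*(a + 1)*(a - 5)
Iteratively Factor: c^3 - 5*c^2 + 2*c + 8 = (c - 2)*(c^2 - 3*c - 4) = (c - 4)*(c - 2)*(c + 1)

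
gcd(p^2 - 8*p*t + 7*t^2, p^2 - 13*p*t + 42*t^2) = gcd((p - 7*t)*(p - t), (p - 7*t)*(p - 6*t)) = p - 7*t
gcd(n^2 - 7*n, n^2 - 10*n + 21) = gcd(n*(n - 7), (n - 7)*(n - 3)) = n - 7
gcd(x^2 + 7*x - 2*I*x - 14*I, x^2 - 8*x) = 1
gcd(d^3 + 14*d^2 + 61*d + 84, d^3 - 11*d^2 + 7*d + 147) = d + 3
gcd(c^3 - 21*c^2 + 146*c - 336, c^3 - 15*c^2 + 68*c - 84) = c^2 - 13*c + 42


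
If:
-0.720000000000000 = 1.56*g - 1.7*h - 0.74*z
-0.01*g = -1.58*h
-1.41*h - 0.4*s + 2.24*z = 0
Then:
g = 0.477653403055805*z - 0.464743851621865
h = 0.00302312280415067*z - 0.00294141678241686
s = 5.58934349211537*z + 0.0103684941580194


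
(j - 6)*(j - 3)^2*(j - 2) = j^4 - 14*j^3 + 69*j^2 - 144*j + 108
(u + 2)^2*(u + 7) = u^3 + 11*u^2 + 32*u + 28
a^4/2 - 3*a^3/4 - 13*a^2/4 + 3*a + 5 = (a/2 + 1)*(a - 5/2)*(a - 2)*(a + 1)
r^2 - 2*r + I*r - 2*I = (r - 2)*(r + I)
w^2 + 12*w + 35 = (w + 5)*(w + 7)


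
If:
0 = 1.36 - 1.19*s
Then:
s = 1.14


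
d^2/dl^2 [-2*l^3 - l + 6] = -12*l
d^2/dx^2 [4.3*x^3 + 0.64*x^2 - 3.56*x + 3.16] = 25.8*x + 1.28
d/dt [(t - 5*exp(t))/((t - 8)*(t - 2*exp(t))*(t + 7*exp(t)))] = ((1 - 5*exp(t))*(t - 8)*(t - 2*exp(t))*(t + 7*exp(t)) + (-t + 5*exp(t))*(t - 2*exp(t))*(t + 7*exp(t)) - (t - 8)*(t - 5*exp(t))*(t - 2*exp(t))*(7*exp(t) + 1) + (t - 8)*(t - 5*exp(t))*(t + 7*exp(t))*(2*exp(t) - 1))/((t - 8)^2*(t - 2*exp(t))^2*(t + 7*exp(t))^2)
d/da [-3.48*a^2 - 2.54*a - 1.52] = -6.96*a - 2.54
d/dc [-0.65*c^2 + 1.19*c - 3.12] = 1.19 - 1.3*c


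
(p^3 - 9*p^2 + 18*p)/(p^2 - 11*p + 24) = p*(p - 6)/(p - 8)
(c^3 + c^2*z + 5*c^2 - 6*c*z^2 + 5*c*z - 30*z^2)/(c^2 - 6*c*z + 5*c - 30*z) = (-c^2 - c*z + 6*z^2)/(-c + 6*z)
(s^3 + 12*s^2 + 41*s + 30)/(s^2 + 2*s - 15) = (s^2 + 7*s + 6)/(s - 3)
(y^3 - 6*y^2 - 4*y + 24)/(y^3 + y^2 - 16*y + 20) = (y^2 - 4*y - 12)/(y^2 + 3*y - 10)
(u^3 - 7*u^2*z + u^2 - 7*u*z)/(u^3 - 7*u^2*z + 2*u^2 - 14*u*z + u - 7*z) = u/(u + 1)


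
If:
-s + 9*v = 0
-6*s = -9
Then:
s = 3/2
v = 1/6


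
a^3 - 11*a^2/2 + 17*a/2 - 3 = (a - 3)*(a - 2)*(a - 1/2)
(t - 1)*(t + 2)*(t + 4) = t^3 + 5*t^2 + 2*t - 8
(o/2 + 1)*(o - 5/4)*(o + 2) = o^3/2 + 11*o^2/8 - o/2 - 5/2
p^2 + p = p*(p + 1)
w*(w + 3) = w^2 + 3*w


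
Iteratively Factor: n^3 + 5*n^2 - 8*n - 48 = (n - 3)*(n^2 + 8*n + 16) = (n - 3)*(n + 4)*(n + 4)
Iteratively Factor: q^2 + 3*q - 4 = (q + 4)*(q - 1)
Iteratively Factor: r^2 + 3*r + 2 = (r + 2)*(r + 1)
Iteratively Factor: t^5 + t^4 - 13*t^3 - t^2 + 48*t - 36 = (t + 3)*(t^4 - 2*t^3 - 7*t^2 + 20*t - 12) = (t + 3)^2*(t^3 - 5*t^2 + 8*t - 4) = (t - 2)*(t + 3)^2*(t^2 - 3*t + 2) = (t - 2)^2*(t + 3)^2*(t - 1)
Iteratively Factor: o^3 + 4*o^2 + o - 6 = (o + 3)*(o^2 + o - 2) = (o + 2)*(o + 3)*(o - 1)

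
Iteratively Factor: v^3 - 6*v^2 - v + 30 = (v + 2)*(v^2 - 8*v + 15) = (v - 3)*(v + 2)*(v - 5)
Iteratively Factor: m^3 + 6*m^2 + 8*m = (m)*(m^2 + 6*m + 8) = m*(m + 2)*(m + 4)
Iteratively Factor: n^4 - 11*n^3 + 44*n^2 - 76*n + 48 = (n - 2)*(n^3 - 9*n^2 + 26*n - 24) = (n - 2)^2*(n^2 - 7*n + 12) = (n - 3)*(n - 2)^2*(n - 4)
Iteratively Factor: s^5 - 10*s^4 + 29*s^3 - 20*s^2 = (s)*(s^4 - 10*s^3 + 29*s^2 - 20*s) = s^2*(s^3 - 10*s^2 + 29*s - 20) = s^2*(s - 1)*(s^2 - 9*s + 20) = s^2*(s - 4)*(s - 1)*(s - 5)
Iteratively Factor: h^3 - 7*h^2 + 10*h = (h - 5)*(h^2 - 2*h) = h*(h - 5)*(h - 2)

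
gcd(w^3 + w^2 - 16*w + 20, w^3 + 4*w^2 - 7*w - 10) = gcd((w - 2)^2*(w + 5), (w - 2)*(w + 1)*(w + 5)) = w^2 + 3*w - 10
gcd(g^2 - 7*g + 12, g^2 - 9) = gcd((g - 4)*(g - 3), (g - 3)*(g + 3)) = g - 3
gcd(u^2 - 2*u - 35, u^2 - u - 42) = u - 7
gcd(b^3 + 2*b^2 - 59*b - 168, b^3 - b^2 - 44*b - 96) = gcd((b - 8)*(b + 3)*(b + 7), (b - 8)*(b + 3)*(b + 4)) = b^2 - 5*b - 24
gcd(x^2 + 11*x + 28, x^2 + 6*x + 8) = x + 4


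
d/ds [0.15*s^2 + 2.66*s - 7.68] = 0.3*s + 2.66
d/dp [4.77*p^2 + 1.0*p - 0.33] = 9.54*p + 1.0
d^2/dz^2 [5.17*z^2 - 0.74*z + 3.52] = 10.3400000000000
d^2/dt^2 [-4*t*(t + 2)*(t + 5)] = -24*t - 56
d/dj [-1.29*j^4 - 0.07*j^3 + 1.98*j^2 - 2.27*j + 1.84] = -5.16*j^3 - 0.21*j^2 + 3.96*j - 2.27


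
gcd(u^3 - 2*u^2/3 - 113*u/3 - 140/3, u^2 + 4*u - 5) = u + 5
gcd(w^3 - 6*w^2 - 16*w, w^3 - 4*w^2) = w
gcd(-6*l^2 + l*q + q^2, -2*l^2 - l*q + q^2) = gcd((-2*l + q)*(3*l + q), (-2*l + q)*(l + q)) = -2*l + q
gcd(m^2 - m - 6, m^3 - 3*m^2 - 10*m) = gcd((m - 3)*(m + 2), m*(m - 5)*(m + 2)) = m + 2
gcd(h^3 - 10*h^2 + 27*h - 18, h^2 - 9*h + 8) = h - 1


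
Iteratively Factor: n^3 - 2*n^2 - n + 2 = (n - 1)*(n^2 - n - 2) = (n - 1)*(n + 1)*(n - 2)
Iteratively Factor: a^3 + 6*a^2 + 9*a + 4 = (a + 1)*(a^2 + 5*a + 4) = (a + 1)*(a + 4)*(a + 1)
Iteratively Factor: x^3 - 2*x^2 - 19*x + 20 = (x + 4)*(x^2 - 6*x + 5) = (x - 5)*(x + 4)*(x - 1)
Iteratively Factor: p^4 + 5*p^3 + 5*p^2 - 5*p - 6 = (p + 2)*(p^3 + 3*p^2 - p - 3) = (p + 1)*(p + 2)*(p^2 + 2*p - 3) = (p + 1)*(p + 2)*(p + 3)*(p - 1)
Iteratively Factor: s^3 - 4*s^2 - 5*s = (s + 1)*(s^2 - 5*s) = (s - 5)*(s + 1)*(s)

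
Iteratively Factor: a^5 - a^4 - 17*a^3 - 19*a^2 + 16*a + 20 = (a - 1)*(a^4 - 17*a^2 - 36*a - 20) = (a - 1)*(a + 2)*(a^3 - 2*a^2 - 13*a - 10) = (a - 5)*(a - 1)*(a + 2)*(a^2 + 3*a + 2) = (a - 5)*(a - 1)*(a + 2)^2*(a + 1)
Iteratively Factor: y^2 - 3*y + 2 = (y - 1)*(y - 2)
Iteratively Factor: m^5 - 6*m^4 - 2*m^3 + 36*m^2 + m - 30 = (m + 1)*(m^4 - 7*m^3 + 5*m^2 + 31*m - 30) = (m - 1)*(m + 1)*(m^3 - 6*m^2 - m + 30) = (m - 1)*(m + 1)*(m + 2)*(m^2 - 8*m + 15) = (m - 5)*(m - 1)*(m + 1)*(m + 2)*(m - 3)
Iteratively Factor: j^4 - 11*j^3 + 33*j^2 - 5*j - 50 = (j + 1)*(j^3 - 12*j^2 + 45*j - 50) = (j - 5)*(j + 1)*(j^2 - 7*j + 10) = (j - 5)*(j - 2)*(j + 1)*(j - 5)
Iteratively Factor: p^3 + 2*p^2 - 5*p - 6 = (p + 1)*(p^2 + p - 6) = (p - 2)*(p + 1)*(p + 3)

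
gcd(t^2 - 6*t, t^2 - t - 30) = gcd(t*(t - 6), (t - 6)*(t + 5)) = t - 6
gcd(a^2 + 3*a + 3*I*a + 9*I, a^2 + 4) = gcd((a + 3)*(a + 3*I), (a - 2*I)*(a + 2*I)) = 1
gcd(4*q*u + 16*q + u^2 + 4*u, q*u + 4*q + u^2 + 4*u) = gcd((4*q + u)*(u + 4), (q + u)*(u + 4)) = u + 4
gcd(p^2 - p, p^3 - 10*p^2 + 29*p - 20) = p - 1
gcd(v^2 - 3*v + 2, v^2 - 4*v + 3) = v - 1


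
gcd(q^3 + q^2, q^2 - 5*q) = q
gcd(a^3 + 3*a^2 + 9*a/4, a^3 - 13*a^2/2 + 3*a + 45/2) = a + 3/2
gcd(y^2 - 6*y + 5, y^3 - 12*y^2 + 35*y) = y - 5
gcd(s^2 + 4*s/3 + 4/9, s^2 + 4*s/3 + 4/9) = s^2 + 4*s/3 + 4/9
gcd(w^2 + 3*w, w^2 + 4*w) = w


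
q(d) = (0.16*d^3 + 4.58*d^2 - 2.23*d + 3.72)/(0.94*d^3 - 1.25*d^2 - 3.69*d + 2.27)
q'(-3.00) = -1.46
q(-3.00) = -2.03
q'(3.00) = -15.72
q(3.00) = 7.99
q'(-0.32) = -0.38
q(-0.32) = 1.49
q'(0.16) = 4.67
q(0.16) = 2.11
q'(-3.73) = -0.61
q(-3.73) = -1.35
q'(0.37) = 26.03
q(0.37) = 4.52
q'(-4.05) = -0.46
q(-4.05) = -1.18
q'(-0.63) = -1.56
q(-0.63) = 1.79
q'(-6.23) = -0.14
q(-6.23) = -0.63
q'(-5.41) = -0.20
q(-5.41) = -0.76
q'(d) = (-2.82*d^2 + 2.5*d + 3.69)*(0.16*d^3 + 4.58*d^2 - 2.23*d + 3.72)/(0.94*d^3 - 1.25*d^2 - 3.69*d + 2.27)^2 + (0.48*d^2 + 9.16*d - 2.23)/(0.94*d^3 - 1.25*d^2 - 3.69*d + 2.27)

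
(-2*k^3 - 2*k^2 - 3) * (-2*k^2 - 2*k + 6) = 4*k^5 + 8*k^4 - 8*k^3 - 6*k^2 + 6*k - 18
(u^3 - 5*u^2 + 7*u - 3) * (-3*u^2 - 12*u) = -3*u^5 + 3*u^4 + 39*u^3 - 75*u^2 + 36*u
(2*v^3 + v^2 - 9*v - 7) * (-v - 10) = -2*v^4 - 21*v^3 - v^2 + 97*v + 70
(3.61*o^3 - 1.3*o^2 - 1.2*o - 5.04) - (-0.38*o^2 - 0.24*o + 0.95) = 3.61*o^3 - 0.92*o^2 - 0.96*o - 5.99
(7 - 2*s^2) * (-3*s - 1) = 6*s^3 + 2*s^2 - 21*s - 7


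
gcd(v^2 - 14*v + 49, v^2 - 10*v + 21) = v - 7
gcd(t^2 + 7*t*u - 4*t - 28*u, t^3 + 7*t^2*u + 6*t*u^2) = 1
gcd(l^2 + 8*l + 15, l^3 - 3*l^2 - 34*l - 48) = l + 3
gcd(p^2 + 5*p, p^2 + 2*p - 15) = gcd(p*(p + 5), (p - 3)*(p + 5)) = p + 5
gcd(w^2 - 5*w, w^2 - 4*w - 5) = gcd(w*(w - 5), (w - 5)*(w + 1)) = w - 5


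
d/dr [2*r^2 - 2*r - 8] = 4*r - 2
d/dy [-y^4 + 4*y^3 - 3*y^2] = 2*y*(-2*y^2 + 6*y - 3)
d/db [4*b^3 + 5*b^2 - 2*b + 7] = 12*b^2 + 10*b - 2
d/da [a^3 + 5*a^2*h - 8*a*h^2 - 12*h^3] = 3*a^2 + 10*a*h - 8*h^2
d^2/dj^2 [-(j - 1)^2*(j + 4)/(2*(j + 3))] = (-j^3 - 9*j^2 - 27*j - 43)/(j^3 + 9*j^2 + 27*j + 27)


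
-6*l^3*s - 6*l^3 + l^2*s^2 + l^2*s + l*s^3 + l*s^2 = (-2*l + s)*(3*l + s)*(l*s + l)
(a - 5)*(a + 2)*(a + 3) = a^3 - 19*a - 30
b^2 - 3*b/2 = b*(b - 3/2)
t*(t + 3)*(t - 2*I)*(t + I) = t^4 + 3*t^3 - I*t^3 + 2*t^2 - 3*I*t^2 + 6*t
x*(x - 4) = x^2 - 4*x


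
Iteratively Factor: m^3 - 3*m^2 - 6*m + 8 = (m - 1)*(m^2 - 2*m - 8) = (m - 1)*(m + 2)*(m - 4)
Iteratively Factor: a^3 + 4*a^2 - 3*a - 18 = (a + 3)*(a^2 + a - 6) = (a + 3)^2*(a - 2)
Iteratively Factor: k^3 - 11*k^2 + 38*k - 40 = (k - 2)*(k^2 - 9*k + 20) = (k - 5)*(k - 2)*(k - 4)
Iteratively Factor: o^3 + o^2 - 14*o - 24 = (o + 2)*(o^2 - o - 12) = (o - 4)*(o + 2)*(o + 3)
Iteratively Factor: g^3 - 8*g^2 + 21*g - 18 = (g - 2)*(g^2 - 6*g + 9) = (g - 3)*(g - 2)*(g - 3)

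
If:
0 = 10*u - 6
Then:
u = 3/5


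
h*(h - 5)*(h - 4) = h^3 - 9*h^2 + 20*h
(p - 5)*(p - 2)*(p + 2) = p^3 - 5*p^2 - 4*p + 20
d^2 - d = d*(d - 1)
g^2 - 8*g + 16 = (g - 4)^2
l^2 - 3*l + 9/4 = (l - 3/2)^2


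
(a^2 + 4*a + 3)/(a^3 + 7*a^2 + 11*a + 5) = (a + 3)/(a^2 + 6*a + 5)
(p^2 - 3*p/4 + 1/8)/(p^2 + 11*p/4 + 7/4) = (8*p^2 - 6*p + 1)/(2*(4*p^2 + 11*p + 7))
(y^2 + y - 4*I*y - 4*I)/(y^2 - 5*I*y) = (y^2 + y - 4*I*y - 4*I)/(y*(y - 5*I))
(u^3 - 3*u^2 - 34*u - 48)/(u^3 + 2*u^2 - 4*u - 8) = (u^2 - 5*u - 24)/(u^2 - 4)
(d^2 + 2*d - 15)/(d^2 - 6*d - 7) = (-d^2 - 2*d + 15)/(-d^2 + 6*d + 7)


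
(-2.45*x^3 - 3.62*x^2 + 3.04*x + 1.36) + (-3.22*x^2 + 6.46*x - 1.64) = -2.45*x^3 - 6.84*x^2 + 9.5*x - 0.28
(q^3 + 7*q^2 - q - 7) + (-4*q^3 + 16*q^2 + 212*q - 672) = -3*q^3 + 23*q^2 + 211*q - 679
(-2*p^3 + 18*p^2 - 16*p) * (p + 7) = -2*p^4 + 4*p^3 + 110*p^2 - 112*p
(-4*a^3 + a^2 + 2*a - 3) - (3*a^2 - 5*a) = -4*a^3 - 2*a^2 + 7*a - 3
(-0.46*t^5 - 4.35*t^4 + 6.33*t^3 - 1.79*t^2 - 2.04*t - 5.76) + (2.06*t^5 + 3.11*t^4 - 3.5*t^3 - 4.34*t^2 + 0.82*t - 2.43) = 1.6*t^5 - 1.24*t^4 + 2.83*t^3 - 6.13*t^2 - 1.22*t - 8.19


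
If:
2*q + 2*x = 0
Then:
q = -x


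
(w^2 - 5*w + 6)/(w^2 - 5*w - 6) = (-w^2 + 5*w - 6)/(-w^2 + 5*w + 6)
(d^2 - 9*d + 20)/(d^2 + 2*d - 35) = (d - 4)/(d + 7)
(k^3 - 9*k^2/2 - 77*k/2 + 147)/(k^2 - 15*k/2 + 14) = (k^2 - k - 42)/(k - 4)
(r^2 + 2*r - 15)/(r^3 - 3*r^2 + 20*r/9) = 9*(r^2 + 2*r - 15)/(r*(9*r^2 - 27*r + 20))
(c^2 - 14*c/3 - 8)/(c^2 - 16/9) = 3*(c - 6)/(3*c - 4)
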